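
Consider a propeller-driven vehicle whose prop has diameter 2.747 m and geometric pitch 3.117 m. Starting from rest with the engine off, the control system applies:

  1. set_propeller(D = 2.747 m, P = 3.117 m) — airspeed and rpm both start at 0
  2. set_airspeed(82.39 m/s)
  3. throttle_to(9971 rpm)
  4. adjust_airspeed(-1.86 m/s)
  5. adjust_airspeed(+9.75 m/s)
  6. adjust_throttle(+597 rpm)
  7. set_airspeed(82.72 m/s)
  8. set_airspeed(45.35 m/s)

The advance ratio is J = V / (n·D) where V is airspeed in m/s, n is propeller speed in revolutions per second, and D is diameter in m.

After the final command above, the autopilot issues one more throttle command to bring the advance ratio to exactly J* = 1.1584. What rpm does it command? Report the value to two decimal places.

set_propeller: D = 2.747 m, P = 3.117 m (p = P/D = 1.134692); state ← (V=0, rpm=0)
set_airspeed(82.39): V ← 82.39 m/s
throttle_to(9971): rpm ← 9971
adjust_airspeed(-1.86): V ← 82.39 -1.86 = 80.53 m/s
adjust_airspeed(+9.75): V ← 80.53 +9.75 = 90.28 m/s
adjust_throttle(+597): rpm ← 9971 +597 = 10568
set_airspeed(82.72): V ← 82.72 m/s
set_airspeed(45.35): V ← 45.35 m/s
final state: V = 45.35 m/s, rpm = 10568 → n = rpm/60 = 176.133333 rev/s
target J* = 1.1584; solve J* = V/(n·D) for n: n = V/(J*·D) = 45.35/(1.1584 × 2.747) = 14.251484 rev/s
rpm = 60·n = 855.089027

rpm = 855.09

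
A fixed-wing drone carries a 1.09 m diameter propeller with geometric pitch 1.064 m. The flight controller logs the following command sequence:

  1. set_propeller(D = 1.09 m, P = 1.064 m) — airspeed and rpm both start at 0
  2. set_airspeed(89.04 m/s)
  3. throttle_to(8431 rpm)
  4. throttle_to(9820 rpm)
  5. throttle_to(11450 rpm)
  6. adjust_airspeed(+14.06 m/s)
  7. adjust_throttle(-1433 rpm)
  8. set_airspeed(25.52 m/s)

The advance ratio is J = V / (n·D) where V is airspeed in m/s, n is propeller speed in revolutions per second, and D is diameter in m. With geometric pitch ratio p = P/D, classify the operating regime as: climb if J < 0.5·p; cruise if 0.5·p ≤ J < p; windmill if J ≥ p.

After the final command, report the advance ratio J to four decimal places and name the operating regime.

set_propeller: D = 1.09 m, P = 1.064 m (p = P/D = 0.976147); state ← (V=0, rpm=0)
set_airspeed(89.04): V ← 89.04 m/s
throttle_to(8431): rpm ← 8431
throttle_to(9820): rpm ← 9820
throttle_to(11450): rpm ← 11450
adjust_airspeed(+14.06): V ← 89.04 +14.06 = 103.1 m/s
adjust_throttle(-1433): rpm ← 11450 -1433 = 10017
set_airspeed(25.52): V ← 25.52 m/s
final state: V = 25.52 m/s, rpm = 10017 → n = rpm/60 = 166.950000 rev/s
J = V / (n·D) = 25.52 / (166.950000 × 1.09) = 0.140239
regime bands: climb J<0.4881 | cruise [0.4881, 0.9761) | windmill J≥0.9761
J = 0.1402 → climb

J = 0.1402, regime = climb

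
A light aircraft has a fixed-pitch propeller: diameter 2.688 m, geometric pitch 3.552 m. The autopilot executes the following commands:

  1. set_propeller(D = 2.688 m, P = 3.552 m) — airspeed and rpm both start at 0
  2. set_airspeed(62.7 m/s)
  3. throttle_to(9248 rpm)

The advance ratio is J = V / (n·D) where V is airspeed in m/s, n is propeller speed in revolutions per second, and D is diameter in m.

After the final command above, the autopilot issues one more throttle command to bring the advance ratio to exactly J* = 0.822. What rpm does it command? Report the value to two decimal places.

rpm = 1702.62

set_propeller: D = 2.688 m, P = 3.552 m (p = P/D = 1.321429); state ← (V=0, rpm=0)
set_airspeed(62.7): V ← 62.7 m/s
throttle_to(9248): rpm ← 9248
final state: V = 62.7 m/s, rpm = 9248 → n = rpm/60 = 154.133333 rev/s
target J* = 0.822; solve J* = V/(n·D) for n: n = V/(J*·D) = 62.7/(0.822 × 2.688) = 28.376999 rev/s
rpm = 60·n = 1702.619917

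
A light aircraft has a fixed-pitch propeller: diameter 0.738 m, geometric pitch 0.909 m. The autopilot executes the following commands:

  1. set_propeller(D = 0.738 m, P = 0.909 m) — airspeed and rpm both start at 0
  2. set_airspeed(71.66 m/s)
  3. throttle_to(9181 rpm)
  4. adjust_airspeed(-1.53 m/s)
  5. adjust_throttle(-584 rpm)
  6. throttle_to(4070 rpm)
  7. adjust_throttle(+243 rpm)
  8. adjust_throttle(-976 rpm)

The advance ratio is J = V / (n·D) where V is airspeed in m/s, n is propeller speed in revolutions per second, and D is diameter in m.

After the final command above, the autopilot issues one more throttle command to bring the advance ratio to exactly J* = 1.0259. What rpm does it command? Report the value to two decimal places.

set_propeller: D = 0.738 m, P = 0.909 m (p = P/D = 1.231707); state ← (V=0, rpm=0)
set_airspeed(71.66): V ← 71.66 m/s
throttle_to(9181): rpm ← 9181
adjust_airspeed(-1.53): V ← 71.66 -1.53 = 70.13 m/s
adjust_throttle(-584): rpm ← 9181 -584 = 8597
throttle_to(4070): rpm ← 4070
adjust_throttle(+243): rpm ← 4070 +243 = 4313
adjust_throttle(-976): rpm ← 4313 -976 = 3337
final state: V = 70.13 m/s, rpm = 3337 → n = rpm/60 = 55.616667 rev/s
target J* = 1.0259; solve J* = V/(n·D) for n: n = V/(J*·D) = 70.13/(1.0259 × 0.738) = 92.628034 rev/s
rpm = 60·n = 5557.682051

rpm = 5557.68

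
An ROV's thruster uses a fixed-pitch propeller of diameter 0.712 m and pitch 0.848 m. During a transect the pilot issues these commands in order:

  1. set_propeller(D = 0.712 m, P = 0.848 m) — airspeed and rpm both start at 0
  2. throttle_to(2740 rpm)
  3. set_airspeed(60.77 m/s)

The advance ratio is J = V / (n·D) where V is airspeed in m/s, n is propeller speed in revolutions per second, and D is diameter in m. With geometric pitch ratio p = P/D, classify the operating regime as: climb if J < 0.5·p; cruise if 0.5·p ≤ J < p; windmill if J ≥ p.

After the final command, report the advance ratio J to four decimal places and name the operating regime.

J = 1.8690, regime = windmill

set_propeller: D = 0.712 m, P = 0.848 m (p = P/D = 1.191011); state ← (V=0, rpm=0)
throttle_to(2740): rpm ← 2740
set_airspeed(60.77): V ← 60.77 m/s
final state: V = 60.77 m/s, rpm = 2740 → n = rpm/60 = 45.666667 rev/s
J = V / (n·D) = 60.77 / (45.666667 × 0.712) = 1.869003
regime bands: climb J<0.5955 | cruise [0.5955, 1.1910) | windmill J≥1.1910
J = 1.8690 → windmill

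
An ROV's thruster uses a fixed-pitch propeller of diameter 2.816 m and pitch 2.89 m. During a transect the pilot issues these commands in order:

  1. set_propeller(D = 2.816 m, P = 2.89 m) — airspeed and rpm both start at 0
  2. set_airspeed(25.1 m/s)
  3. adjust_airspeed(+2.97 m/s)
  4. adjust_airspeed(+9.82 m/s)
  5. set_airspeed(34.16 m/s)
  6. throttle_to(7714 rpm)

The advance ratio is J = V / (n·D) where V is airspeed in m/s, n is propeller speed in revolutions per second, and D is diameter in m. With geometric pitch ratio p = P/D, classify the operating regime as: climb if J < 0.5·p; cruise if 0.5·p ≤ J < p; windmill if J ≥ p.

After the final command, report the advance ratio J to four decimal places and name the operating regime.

J = 0.0944, regime = climb

set_propeller: D = 2.816 m, P = 2.89 m (p = P/D = 1.026278); state ← (V=0, rpm=0)
set_airspeed(25.1): V ← 25.1 m/s
adjust_airspeed(+2.97): V ← 25.1 +2.97 = 28.07 m/s
adjust_airspeed(+9.82): V ← 28.07 +9.82 = 37.89 m/s
set_airspeed(34.16): V ← 34.16 m/s
throttle_to(7714): rpm ← 7714
final state: V = 34.16 m/s, rpm = 7714 → n = rpm/60 = 128.566667 rev/s
J = V / (n·D) = 34.16 / (128.566667 × 2.816) = 0.094353
regime bands: climb J<0.5131 | cruise [0.5131, 1.0263) | windmill J≥1.0263
J = 0.0944 → climb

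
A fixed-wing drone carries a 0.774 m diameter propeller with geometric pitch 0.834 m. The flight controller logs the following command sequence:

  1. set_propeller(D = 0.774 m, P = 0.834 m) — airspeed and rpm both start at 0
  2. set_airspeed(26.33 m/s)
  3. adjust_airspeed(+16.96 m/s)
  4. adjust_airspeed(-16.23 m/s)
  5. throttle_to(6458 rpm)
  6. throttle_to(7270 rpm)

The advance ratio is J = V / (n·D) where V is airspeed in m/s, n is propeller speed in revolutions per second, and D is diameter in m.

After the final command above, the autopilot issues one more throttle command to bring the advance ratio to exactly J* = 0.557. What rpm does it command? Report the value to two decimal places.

set_propeller: D = 0.774 m, P = 0.834 m (p = P/D = 1.077519); state ← (V=0, rpm=0)
set_airspeed(26.33): V ← 26.33 m/s
adjust_airspeed(+16.96): V ← 26.33 +16.96 = 43.29 m/s
adjust_airspeed(-16.23): V ← 43.29 -16.23 = 27.06 m/s
throttle_to(6458): rpm ← 6458
throttle_to(7270): rpm ← 7270
final state: V = 27.06 m/s, rpm = 7270 → n = rpm/60 = 121.166667 rev/s
target J* = 0.557; solve J* = V/(n·D) for n: n = V/(J*·D) = 27.06/(0.557 × 0.774) = 62.767038 rev/s
rpm = 60·n = 3766.022296

rpm = 3766.02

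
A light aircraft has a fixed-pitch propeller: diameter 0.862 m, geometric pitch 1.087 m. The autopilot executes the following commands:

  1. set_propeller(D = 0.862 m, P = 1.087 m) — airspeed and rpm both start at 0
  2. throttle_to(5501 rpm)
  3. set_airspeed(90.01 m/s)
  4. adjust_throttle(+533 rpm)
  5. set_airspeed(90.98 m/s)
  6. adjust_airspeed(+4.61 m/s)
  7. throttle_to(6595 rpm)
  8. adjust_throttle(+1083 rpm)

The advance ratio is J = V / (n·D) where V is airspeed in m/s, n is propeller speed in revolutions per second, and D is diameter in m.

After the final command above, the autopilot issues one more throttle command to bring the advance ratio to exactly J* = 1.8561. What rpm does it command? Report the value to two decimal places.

set_propeller: D = 0.862 m, P = 1.087 m (p = P/D = 1.261021); state ← (V=0, rpm=0)
throttle_to(5501): rpm ← 5501
set_airspeed(90.01): V ← 90.01 m/s
adjust_throttle(+533): rpm ← 5501 +533 = 6034
set_airspeed(90.98): V ← 90.98 m/s
adjust_airspeed(+4.61): V ← 90.98 +4.61 = 95.59 m/s
throttle_to(6595): rpm ← 6595
adjust_throttle(+1083): rpm ← 6595 +1083 = 7678
final state: V = 95.59 m/s, rpm = 7678 → n = rpm/60 = 127.966667 rev/s
target J* = 1.8561; solve J* = V/(n·D) for n: n = V/(J*·D) = 95.59/(1.8561 × 0.862) = 59.745311 rev/s
rpm = 60·n = 3584.718651

rpm = 3584.72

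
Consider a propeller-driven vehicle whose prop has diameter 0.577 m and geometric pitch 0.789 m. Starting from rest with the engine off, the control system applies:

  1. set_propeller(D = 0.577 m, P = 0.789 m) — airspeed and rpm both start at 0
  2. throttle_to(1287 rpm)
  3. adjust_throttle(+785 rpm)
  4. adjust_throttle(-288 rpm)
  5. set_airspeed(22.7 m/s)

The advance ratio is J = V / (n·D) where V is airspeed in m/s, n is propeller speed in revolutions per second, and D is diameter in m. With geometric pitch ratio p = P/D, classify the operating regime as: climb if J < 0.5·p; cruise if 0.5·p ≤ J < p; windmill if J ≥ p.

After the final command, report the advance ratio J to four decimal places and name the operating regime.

set_propeller: D = 0.577 m, P = 0.789 m (p = P/D = 1.367418); state ← (V=0, rpm=0)
throttle_to(1287): rpm ← 1287
adjust_throttle(+785): rpm ← 1287 +785 = 2072
adjust_throttle(-288): rpm ← 2072 -288 = 1784
set_airspeed(22.7): V ← 22.7 m/s
final state: V = 22.7 m/s, rpm = 1784 → n = rpm/60 = 29.733333 rev/s
J = V / (n·D) = 22.7 / (29.733333 × 0.577) = 1.323142
regime bands: climb J<0.6837 | cruise [0.6837, 1.3674) | windmill J≥1.3674
J = 1.3231 → cruise

J = 1.3231, regime = cruise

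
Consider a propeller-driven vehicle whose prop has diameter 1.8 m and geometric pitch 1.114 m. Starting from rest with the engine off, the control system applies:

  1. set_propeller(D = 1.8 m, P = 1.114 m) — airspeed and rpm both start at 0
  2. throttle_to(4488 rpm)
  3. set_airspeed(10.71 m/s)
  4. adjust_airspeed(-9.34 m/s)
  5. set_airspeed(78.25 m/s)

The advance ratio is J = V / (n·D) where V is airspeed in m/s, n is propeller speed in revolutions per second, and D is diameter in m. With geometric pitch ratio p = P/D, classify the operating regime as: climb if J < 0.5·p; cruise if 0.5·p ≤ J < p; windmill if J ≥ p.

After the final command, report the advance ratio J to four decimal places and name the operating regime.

set_propeller: D = 1.8 m, P = 1.114 m (p = P/D = 0.618889); state ← (V=0, rpm=0)
throttle_to(4488): rpm ← 4488
set_airspeed(10.71): V ← 10.71 m/s
adjust_airspeed(-9.34): V ← 10.71 -9.34 = 1.37 m/s
set_airspeed(78.25): V ← 78.25 m/s
final state: V = 78.25 m/s, rpm = 4488 → n = rpm/60 = 74.800000 rev/s
J = V / (n·D) = 78.25 / (74.800000 × 1.8) = 0.581179
regime bands: climb J<0.3094 | cruise [0.3094, 0.6189) | windmill J≥0.6189
J = 0.5812 → cruise

J = 0.5812, regime = cruise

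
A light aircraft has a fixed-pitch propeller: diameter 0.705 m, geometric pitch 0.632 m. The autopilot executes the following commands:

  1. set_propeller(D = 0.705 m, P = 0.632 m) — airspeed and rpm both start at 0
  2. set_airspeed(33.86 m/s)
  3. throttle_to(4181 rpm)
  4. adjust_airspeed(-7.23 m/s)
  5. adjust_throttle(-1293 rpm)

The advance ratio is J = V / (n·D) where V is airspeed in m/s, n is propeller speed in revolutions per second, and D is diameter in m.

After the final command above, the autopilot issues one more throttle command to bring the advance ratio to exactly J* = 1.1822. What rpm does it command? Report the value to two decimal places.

rpm = 1917.09

set_propeller: D = 0.705 m, P = 0.632 m (p = P/D = 0.896454); state ← (V=0, rpm=0)
set_airspeed(33.86): V ← 33.86 m/s
throttle_to(4181): rpm ← 4181
adjust_airspeed(-7.23): V ← 33.86 -7.23 = 26.63 m/s
adjust_throttle(-1293): rpm ← 4181 -1293 = 2888
final state: V = 26.63 m/s, rpm = 2888 → n = rpm/60 = 48.133333 rev/s
target J* = 1.1822; solve J* = V/(n·D) for n: n = V/(J*·D) = 26.63/(1.1822 × 0.705) = 31.951488 rev/s
rpm = 60·n = 1917.089307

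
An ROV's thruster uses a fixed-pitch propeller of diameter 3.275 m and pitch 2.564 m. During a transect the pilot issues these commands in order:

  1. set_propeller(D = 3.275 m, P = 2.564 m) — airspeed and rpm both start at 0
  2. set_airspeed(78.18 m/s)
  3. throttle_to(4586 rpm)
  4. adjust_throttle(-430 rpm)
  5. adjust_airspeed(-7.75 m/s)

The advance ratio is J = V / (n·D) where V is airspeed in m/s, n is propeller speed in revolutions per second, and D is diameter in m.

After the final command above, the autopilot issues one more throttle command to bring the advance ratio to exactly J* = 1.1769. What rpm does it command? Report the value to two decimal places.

set_propeller: D = 3.275 m, P = 2.564 m (p = P/D = 0.782901); state ← (V=0, rpm=0)
set_airspeed(78.18): V ← 78.18 m/s
throttle_to(4586): rpm ← 4586
adjust_throttle(-430): rpm ← 4586 -430 = 4156
adjust_airspeed(-7.75): V ← 78.18 -7.75 = 70.43 m/s
final state: V = 70.43 m/s, rpm = 4156 → n = rpm/60 = 69.266667 rev/s
target J* = 1.1769; solve J* = V/(n·D) for n: n = V/(J*·D) = 70.43/(1.1769 × 3.275) = 18.272872 rev/s
rpm = 60·n = 1096.372343

rpm = 1096.37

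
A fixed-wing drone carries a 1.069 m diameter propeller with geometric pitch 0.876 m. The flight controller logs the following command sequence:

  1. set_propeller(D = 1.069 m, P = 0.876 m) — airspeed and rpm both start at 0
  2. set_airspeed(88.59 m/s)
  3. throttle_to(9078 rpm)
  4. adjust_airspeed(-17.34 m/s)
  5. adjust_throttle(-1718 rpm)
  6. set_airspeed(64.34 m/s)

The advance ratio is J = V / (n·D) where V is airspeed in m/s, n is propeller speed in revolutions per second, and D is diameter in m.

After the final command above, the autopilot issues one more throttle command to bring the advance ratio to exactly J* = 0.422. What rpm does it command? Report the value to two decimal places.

rpm = 8557.41

set_propeller: D = 1.069 m, P = 0.876 m (p = P/D = 0.819457); state ← (V=0, rpm=0)
set_airspeed(88.59): V ← 88.59 m/s
throttle_to(9078): rpm ← 9078
adjust_airspeed(-17.34): V ← 88.59 -17.34 = 71.25 m/s
adjust_throttle(-1718): rpm ← 9078 -1718 = 7360
set_airspeed(64.34): V ← 64.34 m/s
final state: V = 64.34 m/s, rpm = 7360 → n = rpm/60 = 122.666667 rev/s
target J* = 0.422; solve J* = V/(n·D) for n: n = V/(J*·D) = 64.34/(0.422 × 1.069) = 142.623438 rev/s
rpm = 60·n = 8557.406266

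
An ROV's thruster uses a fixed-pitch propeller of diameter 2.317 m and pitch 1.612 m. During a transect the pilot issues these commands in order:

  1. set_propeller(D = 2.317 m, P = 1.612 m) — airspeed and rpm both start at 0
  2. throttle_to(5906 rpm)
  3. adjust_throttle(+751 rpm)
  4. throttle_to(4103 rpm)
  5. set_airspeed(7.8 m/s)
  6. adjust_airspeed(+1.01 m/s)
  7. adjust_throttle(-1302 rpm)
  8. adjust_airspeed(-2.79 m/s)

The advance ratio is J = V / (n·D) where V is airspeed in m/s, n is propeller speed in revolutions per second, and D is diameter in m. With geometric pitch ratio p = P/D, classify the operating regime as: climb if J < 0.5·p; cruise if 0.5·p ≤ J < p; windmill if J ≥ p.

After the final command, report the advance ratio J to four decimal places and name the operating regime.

J = 0.0557, regime = climb

set_propeller: D = 2.317 m, P = 1.612 m (p = P/D = 0.695727); state ← (V=0, rpm=0)
throttle_to(5906): rpm ← 5906
adjust_throttle(+751): rpm ← 5906 +751 = 6657
throttle_to(4103): rpm ← 4103
set_airspeed(7.8): V ← 7.8 m/s
adjust_airspeed(+1.01): V ← 7.8 +1.01 = 8.81 m/s
adjust_throttle(-1302): rpm ← 4103 -1302 = 2801
adjust_airspeed(-2.79): V ← 8.81 -2.79 = 6.02 m/s
final state: V = 6.02 m/s, rpm = 2801 → n = rpm/60 = 46.683333 rev/s
J = V / (n·D) = 6.02 / (46.683333 × 2.317) = 0.055656
regime bands: climb J<0.3479 | cruise [0.3479, 0.6957) | windmill J≥0.6957
J = 0.0557 → climb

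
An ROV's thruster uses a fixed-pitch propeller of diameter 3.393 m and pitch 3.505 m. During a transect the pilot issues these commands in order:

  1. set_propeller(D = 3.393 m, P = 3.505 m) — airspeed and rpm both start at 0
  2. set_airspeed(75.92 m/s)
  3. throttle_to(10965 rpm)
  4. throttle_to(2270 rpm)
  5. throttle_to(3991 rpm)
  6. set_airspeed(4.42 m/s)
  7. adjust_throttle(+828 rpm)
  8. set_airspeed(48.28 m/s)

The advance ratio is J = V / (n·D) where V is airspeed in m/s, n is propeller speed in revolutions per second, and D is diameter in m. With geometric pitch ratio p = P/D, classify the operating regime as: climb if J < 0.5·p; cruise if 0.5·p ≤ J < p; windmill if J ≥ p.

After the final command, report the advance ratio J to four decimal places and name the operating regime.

set_propeller: D = 3.393 m, P = 3.505 m (p = P/D = 1.033009); state ← (V=0, rpm=0)
set_airspeed(75.92): V ← 75.92 m/s
throttle_to(10965): rpm ← 10965
throttle_to(2270): rpm ← 2270
throttle_to(3991): rpm ← 3991
set_airspeed(4.42): V ← 4.42 m/s
adjust_throttle(+828): rpm ← 3991 +828 = 4819
set_airspeed(48.28): V ← 48.28 m/s
final state: V = 48.28 m/s, rpm = 4819 → n = rpm/60 = 80.316667 rev/s
J = V / (n·D) = 48.28 / (80.316667 × 3.393) = 0.177165
regime bands: climb J<0.5165 | cruise [0.5165, 1.0330) | windmill J≥1.0330
J = 0.1772 → climb

J = 0.1772, regime = climb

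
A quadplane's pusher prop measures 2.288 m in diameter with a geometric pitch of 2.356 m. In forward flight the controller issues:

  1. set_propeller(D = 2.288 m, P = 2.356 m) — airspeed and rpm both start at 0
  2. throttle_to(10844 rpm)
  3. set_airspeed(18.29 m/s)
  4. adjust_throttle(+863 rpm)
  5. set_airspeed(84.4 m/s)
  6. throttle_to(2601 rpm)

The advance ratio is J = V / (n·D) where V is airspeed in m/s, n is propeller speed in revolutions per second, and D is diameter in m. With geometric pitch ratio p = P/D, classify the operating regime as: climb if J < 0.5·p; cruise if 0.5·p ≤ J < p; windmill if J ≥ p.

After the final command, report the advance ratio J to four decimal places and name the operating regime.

set_propeller: D = 2.288 m, P = 2.356 m (p = P/D = 1.029720); state ← (V=0, rpm=0)
throttle_to(10844): rpm ← 10844
set_airspeed(18.29): V ← 18.29 m/s
adjust_throttle(+863): rpm ← 10844 +863 = 11707
set_airspeed(84.4): V ← 84.4 m/s
throttle_to(2601): rpm ← 2601
final state: V = 84.4 m/s, rpm = 2601 → n = rpm/60 = 43.350000 rev/s
J = V / (n·D) = 84.4 / (43.350000 × 2.288) = 0.850937
regime bands: climb J<0.5149 | cruise [0.5149, 1.0297) | windmill J≥1.0297
J = 0.8509 → cruise

J = 0.8509, regime = cruise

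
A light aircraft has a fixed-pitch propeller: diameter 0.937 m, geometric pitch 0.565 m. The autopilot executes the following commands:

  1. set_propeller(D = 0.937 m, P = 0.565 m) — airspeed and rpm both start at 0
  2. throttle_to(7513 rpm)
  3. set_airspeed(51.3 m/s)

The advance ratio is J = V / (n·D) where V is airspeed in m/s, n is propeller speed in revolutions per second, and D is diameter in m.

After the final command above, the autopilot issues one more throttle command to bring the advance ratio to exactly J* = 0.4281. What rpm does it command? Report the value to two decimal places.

set_propeller: D = 0.937 m, P = 0.565 m (p = P/D = 0.602988); state ← (V=0, rpm=0)
throttle_to(7513): rpm ← 7513
set_airspeed(51.3): V ← 51.3 m/s
final state: V = 51.3 m/s, rpm = 7513 → n = rpm/60 = 125.216667 rev/s
target J* = 0.4281; solve J* = V/(n·D) for n: n = V/(J*·D) = 51.3/(0.4281 × 0.937) = 127.888810 rev/s
rpm = 60·n = 7673.328602

rpm = 7673.33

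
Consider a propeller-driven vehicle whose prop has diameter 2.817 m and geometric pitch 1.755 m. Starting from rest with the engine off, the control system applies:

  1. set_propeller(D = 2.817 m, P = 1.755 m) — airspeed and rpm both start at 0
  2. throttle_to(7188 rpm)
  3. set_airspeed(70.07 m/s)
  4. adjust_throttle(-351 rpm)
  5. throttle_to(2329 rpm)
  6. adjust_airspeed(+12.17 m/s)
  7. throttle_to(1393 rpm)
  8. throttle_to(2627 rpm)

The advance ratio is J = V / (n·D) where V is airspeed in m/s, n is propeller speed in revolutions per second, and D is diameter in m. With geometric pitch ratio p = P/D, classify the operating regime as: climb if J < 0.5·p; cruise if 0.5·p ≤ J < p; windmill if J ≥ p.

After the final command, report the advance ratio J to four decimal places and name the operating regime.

set_propeller: D = 2.817 m, P = 1.755 m (p = P/D = 0.623003); state ← (V=0, rpm=0)
throttle_to(7188): rpm ← 7188
set_airspeed(70.07): V ← 70.07 m/s
adjust_throttle(-351): rpm ← 7188 -351 = 6837
throttle_to(2329): rpm ← 2329
adjust_airspeed(+12.17): V ← 70.07 +12.17 = 82.24 m/s
throttle_to(1393): rpm ← 1393
throttle_to(2627): rpm ← 2627
final state: V = 82.24 m/s, rpm = 2627 → n = rpm/60 = 43.783333 rev/s
J = V / (n·D) = 82.24 / (43.783333 × 2.817) = 0.666787
regime bands: climb J<0.3115 | cruise [0.3115, 0.6230) | windmill J≥0.6230
J = 0.6668 → windmill

J = 0.6668, regime = windmill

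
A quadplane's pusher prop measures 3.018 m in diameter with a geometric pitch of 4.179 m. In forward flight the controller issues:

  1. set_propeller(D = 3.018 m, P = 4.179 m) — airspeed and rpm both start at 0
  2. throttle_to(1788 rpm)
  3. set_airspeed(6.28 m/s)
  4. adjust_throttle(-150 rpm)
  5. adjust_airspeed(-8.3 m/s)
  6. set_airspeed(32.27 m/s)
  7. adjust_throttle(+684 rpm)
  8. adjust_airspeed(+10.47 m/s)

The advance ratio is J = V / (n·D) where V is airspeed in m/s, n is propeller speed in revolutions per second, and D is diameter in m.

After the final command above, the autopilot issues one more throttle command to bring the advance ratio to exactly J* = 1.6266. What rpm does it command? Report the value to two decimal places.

rpm = 522.38

set_propeller: D = 3.018 m, P = 4.179 m (p = P/D = 1.384692); state ← (V=0, rpm=0)
throttle_to(1788): rpm ← 1788
set_airspeed(6.28): V ← 6.28 m/s
adjust_throttle(-150): rpm ← 1788 -150 = 1638
adjust_airspeed(-8.3): V ← 6.28 -8.3 = -2.02 m/s
set_airspeed(32.27): V ← 32.27 m/s
adjust_throttle(+684): rpm ← 1638 +684 = 2322
adjust_airspeed(+10.47): V ← 32.27 +10.47 = 42.74 m/s
final state: V = 42.74 m/s, rpm = 2322 → n = rpm/60 = 38.700000 rev/s
target J* = 1.6266; solve J* = V/(n·D) for n: n = V/(J*·D) = 42.74/(1.6266 × 3.018) = 8.706318 rev/s
rpm = 60·n = 522.379066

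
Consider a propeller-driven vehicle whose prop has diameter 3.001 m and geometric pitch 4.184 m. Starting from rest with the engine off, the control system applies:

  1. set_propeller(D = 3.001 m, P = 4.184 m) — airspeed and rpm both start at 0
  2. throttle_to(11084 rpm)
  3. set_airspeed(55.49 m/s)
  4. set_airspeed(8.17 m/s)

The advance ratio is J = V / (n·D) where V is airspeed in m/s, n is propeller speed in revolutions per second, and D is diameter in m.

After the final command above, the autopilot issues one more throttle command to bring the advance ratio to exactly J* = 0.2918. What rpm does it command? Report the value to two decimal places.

set_propeller: D = 3.001 m, P = 4.184 m (p = P/D = 1.394202); state ← (V=0, rpm=0)
throttle_to(11084): rpm ← 11084
set_airspeed(55.49): V ← 55.49 m/s
set_airspeed(8.17): V ← 8.17 m/s
final state: V = 8.17 m/s, rpm = 11084 → n = rpm/60 = 184.733333 rev/s
target J* = 0.2918; solve J* = V/(n·D) for n: n = V/(J*·D) = 8.17/(0.2918 × 3.001) = 9.329766 rev/s
rpm = 60·n = 559.785989

rpm = 559.79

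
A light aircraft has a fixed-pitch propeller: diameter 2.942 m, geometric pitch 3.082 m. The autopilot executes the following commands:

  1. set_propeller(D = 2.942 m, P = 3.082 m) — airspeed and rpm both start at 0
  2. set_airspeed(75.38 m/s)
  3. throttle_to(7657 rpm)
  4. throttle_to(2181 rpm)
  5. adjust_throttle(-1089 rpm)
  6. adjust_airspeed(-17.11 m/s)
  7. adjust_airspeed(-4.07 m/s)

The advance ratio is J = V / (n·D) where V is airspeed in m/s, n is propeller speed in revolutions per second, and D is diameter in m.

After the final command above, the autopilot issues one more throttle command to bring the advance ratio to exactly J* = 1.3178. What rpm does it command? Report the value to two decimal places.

set_propeller: D = 2.942 m, P = 3.082 m (p = P/D = 1.047587); state ← (V=0, rpm=0)
set_airspeed(75.38): V ← 75.38 m/s
throttle_to(7657): rpm ← 7657
throttle_to(2181): rpm ← 2181
adjust_throttle(-1089): rpm ← 2181 -1089 = 1092
adjust_airspeed(-17.11): V ← 75.38 -17.11 = 58.27 m/s
adjust_airspeed(-4.07): V ← 58.27 -4.07 = 54.2 m/s
final state: V = 54.2 m/s, rpm = 1092 → n = rpm/60 = 18.200000 rev/s
target J* = 1.3178; solve J* = V/(n·D) for n: n = V/(J*·D) = 54.2/(1.3178 × 2.942) = 13.979998 rev/s
rpm = 60·n = 838.799891

rpm = 838.80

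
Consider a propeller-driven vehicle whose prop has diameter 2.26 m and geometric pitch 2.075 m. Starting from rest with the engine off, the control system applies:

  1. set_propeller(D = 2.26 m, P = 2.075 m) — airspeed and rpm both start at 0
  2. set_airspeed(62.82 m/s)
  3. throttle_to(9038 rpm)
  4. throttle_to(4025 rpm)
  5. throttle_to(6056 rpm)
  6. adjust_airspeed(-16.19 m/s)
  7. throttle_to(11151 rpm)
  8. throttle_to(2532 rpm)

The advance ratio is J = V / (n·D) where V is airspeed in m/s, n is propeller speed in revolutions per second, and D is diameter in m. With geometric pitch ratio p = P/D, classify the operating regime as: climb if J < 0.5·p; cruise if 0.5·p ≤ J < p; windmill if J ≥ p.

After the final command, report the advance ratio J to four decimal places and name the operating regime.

J = 0.4889, regime = cruise

set_propeller: D = 2.26 m, P = 2.075 m (p = P/D = 0.918142); state ← (V=0, rpm=0)
set_airspeed(62.82): V ← 62.82 m/s
throttle_to(9038): rpm ← 9038
throttle_to(4025): rpm ← 4025
throttle_to(6056): rpm ← 6056
adjust_airspeed(-16.19): V ← 62.82 -16.19 = 46.63 m/s
throttle_to(11151): rpm ← 11151
throttle_to(2532): rpm ← 2532
final state: V = 46.63 m/s, rpm = 2532 → n = rpm/60 = 42.200000 rev/s
J = V / (n·D) = 46.63 / (42.200000 × 2.26) = 0.488928
regime bands: climb J<0.4591 | cruise [0.4591, 0.9181) | windmill J≥0.9181
J = 0.4889 → cruise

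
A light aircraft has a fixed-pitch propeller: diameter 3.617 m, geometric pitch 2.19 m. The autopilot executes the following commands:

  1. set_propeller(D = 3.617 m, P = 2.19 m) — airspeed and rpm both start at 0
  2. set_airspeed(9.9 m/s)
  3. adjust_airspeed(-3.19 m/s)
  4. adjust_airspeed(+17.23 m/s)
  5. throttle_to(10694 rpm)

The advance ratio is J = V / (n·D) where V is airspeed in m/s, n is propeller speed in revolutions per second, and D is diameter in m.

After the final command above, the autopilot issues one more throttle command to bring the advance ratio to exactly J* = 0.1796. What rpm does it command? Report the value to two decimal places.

set_propeller: D = 3.617 m, P = 2.19 m (p = P/D = 0.605474); state ← (V=0, rpm=0)
set_airspeed(9.9): V ← 9.9 m/s
adjust_airspeed(-3.19): V ← 9.9 -3.19 = 6.71 m/s
adjust_airspeed(+17.23): V ← 6.71 +17.23 = 23.94 m/s
throttle_to(10694): rpm ← 10694
final state: V = 23.94 m/s, rpm = 10694 → n = rpm/60 = 178.233333 rev/s
target J* = 0.1796; solve J* = V/(n·D) for n: n = V/(J*·D) = 23.94/(0.1796 × 3.617) = 36.852699 rev/s
rpm = 60·n = 2211.161965

rpm = 2211.16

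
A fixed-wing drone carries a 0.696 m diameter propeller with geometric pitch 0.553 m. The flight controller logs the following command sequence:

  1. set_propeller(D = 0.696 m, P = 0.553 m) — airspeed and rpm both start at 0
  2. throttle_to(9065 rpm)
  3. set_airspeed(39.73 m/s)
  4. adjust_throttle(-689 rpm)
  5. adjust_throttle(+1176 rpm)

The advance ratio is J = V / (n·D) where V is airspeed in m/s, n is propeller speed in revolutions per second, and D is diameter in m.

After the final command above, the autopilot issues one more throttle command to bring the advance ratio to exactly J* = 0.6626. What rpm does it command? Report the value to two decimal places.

set_propeller: D = 0.696 m, P = 0.553 m (p = P/D = 0.794540); state ← (V=0, rpm=0)
throttle_to(9065): rpm ← 9065
set_airspeed(39.73): V ← 39.73 m/s
adjust_throttle(-689): rpm ← 9065 -689 = 8376
adjust_throttle(+1176): rpm ← 8376 +1176 = 9552
final state: V = 39.73 m/s, rpm = 9552 → n = rpm/60 = 159.200000 rev/s
target J* = 0.6626; solve J* = V/(n·D) for n: n = V/(J*·D) = 39.73/(0.6626 × 0.696) = 86.150518 rev/s
rpm = 60·n = 5169.031090

rpm = 5169.03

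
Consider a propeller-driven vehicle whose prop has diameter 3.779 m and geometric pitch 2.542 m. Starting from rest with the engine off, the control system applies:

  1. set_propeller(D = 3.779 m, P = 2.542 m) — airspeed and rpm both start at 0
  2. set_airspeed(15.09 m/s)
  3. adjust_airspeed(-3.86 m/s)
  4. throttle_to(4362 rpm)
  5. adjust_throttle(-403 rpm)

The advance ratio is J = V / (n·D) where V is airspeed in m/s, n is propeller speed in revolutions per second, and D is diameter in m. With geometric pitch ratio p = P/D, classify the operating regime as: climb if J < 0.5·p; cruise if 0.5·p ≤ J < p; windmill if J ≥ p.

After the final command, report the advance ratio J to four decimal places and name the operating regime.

set_propeller: D = 3.779 m, P = 2.542 m (p = P/D = 0.672665); state ← (V=0, rpm=0)
set_airspeed(15.09): V ← 15.09 m/s
adjust_airspeed(-3.86): V ← 15.09 -3.86 = 11.23 m/s
throttle_to(4362): rpm ← 4362
adjust_throttle(-403): rpm ← 4362 -403 = 3959
final state: V = 11.23 m/s, rpm = 3959 → n = rpm/60 = 65.983333 rev/s
J = V / (n·D) = 11.23 / (65.983333 × 3.779) = 0.045037
regime bands: climb J<0.3363 | cruise [0.3363, 0.6727) | windmill J≥0.6727
J = 0.0450 → climb

J = 0.0450, regime = climb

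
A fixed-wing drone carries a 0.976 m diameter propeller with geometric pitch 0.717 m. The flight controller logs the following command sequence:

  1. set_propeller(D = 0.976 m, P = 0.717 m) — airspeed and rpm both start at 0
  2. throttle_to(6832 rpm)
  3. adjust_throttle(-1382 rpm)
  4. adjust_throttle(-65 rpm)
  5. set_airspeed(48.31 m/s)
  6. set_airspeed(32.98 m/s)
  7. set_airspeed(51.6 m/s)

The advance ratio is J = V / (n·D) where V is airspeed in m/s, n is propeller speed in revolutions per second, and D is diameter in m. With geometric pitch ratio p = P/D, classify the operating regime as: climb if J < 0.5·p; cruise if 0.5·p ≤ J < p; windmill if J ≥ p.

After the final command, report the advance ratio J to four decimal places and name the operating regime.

J = 0.5891, regime = cruise

set_propeller: D = 0.976 m, P = 0.717 m (p = P/D = 0.734631); state ← (V=0, rpm=0)
throttle_to(6832): rpm ← 6832
adjust_throttle(-1382): rpm ← 6832 -1382 = 5450
adjust_throttle(-65): rpm ← 5450 -65 = 5385
set_airspeed(48.31): V ← 48.31 m/s
set_airspeed(32.98): V ← 32.98 m/s
set_airspeed(51.6): V ← 51.6 m/s
final state: V = 51.6 m/s, rpm = 5385 → n = rpm/60 = 89.750000 rev/s
J = V / (n·D) = 51.6 / (89.750000 × 0.976) = 0.589068
regime bands: climb J<0.3673 | cruise [0.3673, 0.7346) | windmill J≥0.7346
J = 0.5891 → cruise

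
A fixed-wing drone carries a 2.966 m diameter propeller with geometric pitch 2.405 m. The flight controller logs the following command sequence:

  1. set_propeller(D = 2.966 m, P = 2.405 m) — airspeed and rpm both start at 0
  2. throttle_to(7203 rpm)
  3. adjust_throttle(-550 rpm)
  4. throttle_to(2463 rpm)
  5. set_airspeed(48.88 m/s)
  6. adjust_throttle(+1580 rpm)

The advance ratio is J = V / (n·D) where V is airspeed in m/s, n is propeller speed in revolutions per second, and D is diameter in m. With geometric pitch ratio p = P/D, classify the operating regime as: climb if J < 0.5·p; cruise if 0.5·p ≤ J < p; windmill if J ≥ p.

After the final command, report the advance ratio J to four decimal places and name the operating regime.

set_propeller: D = 2.966 m, P = 2.405 m (p = P/D = 0.810856); state ← (V=0, rpm=0)
throttle_to(7203): rpm ← 7203
adjust_throttle(-550): rpm ← 7203 -550 = 6653
throttle_to(2463): rpm ← 2463
set_airspeed(48.88): V ← 48.88 m/s
adjust_throttle(+1580): rpm ← 2463 +1580 = 4043
final state: V = 48.88 m/s, rpm = 4043 → n = rpm/60 = 67.383333 rev/s
J = V / (n·D) = 48.88 / (67.383333 × 2.966) = 0.244572
regime bands: climb J<0.4054 | cruise [0.4054, 0.8109) | windmill J≥0.8109
J = 0.2446 → climb

J = 0.2446, regime = climb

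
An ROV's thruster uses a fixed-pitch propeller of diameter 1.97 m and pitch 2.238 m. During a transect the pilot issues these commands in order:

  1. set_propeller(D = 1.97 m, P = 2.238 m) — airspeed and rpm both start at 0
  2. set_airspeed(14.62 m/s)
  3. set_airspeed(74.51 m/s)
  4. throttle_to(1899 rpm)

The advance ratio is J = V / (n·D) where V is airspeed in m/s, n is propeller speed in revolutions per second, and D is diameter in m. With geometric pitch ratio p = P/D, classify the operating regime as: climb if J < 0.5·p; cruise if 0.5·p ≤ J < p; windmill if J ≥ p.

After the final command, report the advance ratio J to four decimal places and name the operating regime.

set_propeller: D = 1.97 m, P = 2.238 m (p = P/D = 1.136041); state ← (V=0, rpm=0)
set_airspeed(14.62): V ← 14.62 m/s
set_airspeed(74.51): V ← 74.51 m/s
throttle_to(1899): rpm ← 1899
final state: V = 74.51 m/s, rpm = 1899 → n = rpm/60 = 31.650000 rev/s
J = V / (n·D) = 74.51 / (31.650000 × 1.97) = 1.195018
regime bands: climb J<0.5680 | cruise [0.5680, 1.1360) | windmill J≥1.1360
J = 1.1950 → windmill

J = 1.1950, regime = windmill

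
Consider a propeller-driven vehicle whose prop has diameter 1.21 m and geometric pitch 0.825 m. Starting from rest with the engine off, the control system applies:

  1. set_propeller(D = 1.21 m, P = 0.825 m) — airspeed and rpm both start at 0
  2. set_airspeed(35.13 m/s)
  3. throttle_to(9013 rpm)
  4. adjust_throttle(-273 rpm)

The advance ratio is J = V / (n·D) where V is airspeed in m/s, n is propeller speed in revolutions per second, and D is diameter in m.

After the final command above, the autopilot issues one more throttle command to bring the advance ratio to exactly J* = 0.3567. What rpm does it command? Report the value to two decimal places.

set_propeller: D = 1.21 m, P = 0.825 m (p = P/D = 0.681818); state ← (V=0, rpm=0)
set_airspeed(35.13): V ← 35.13 m/s
throttle_to(9013): rpm ← 9013
adjust_throttle(-273): rpm ← 9013 -273 = 8740
final state: V = 35.13 m/s, rpm = 8740 → n = rpm/60 = 145.666667 rev/s
target J* = 0.3567; solve J* = V/(n·D) for n: n = V/(J*·D) = 35.13/(0.3567 × 1.21) = 81.393490 rev/s
rpm = 60·n = 4883.609395

rpm = 4883.61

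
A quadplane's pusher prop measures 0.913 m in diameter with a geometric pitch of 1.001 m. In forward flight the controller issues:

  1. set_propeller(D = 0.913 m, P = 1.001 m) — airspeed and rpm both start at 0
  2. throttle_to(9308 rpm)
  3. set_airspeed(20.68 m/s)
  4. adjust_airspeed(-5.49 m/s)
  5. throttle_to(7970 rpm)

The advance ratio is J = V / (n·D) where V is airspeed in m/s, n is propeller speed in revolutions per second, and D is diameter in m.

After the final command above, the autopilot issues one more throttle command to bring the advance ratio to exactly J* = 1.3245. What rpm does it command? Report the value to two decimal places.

set_propeller: D = 0.913 m, P = 1.001 m (p = P/D = 1.096386); state ← (V=0, rpm=0)
throttle_to(9308): rpm ← 9308
set_airspeed(20.68): V ← 20.68 m/s
adjust_airspeed(-5.49): V ← 20.68 -5.49 = 15.19 m/s
throttle_to(7970): rpm ← 7970
final state: V = 15.19 m/s, rpm = 7970 → n = rpm/60 = 132.833333 rev/s
target J* = 1.3245; solve J* = V/(n·D) for n: n = V/(J*·D) = 15.19/(1.3245 × 0.913) = 12.561313 rev/s
rpm = 60·n = 753.678774

rpm = 753.68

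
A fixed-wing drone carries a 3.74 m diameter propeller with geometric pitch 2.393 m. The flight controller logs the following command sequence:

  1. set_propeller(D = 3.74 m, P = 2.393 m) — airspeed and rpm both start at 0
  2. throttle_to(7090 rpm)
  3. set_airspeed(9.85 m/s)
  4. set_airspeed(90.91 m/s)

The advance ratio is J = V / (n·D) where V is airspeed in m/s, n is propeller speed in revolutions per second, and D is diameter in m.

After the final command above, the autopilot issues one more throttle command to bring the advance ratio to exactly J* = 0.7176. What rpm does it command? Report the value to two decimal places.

rpm = 2032.40

set_propeller: D = 3.74 m, P = 2.393 m (p = P/D = 0.639840); state ← (V=0, rpm=0)
throttle_to(7090): rpm ← 7090
set_airspeed(9.85): V ← 9.85 m/s
set_airspeed(90.91): V ← 90.91 m/s
final state: V = 90.91 m/s, rpm = 7090 → n = rpm/60 = 118.166667 rev/s
target J* = 0.7176; solve J* = V/(n·D) for n: n = V/(J*·D) = 90.91/(0.7176 × 3.74) = 33.873309 rev/s
rpm = 60·n = 2032.398548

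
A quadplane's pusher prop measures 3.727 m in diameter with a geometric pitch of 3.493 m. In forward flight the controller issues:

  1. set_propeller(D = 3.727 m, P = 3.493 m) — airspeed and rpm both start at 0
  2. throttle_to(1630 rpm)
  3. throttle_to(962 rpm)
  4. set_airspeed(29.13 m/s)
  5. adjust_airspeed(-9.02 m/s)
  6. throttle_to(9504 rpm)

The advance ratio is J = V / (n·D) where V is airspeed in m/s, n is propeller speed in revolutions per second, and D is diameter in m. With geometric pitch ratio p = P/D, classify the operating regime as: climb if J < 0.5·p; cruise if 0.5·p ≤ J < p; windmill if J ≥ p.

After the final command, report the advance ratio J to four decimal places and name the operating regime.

J = 0.0341, regime = climb

set_propeller: D = 3.727 m, P = 3.493 m (p = P/D = 0.937215); state ← (V=0, rpm=0)
throttle_to(1630): rpm ← 1630
throttle_to(962): rpm ← 962
set_airspeed(29.13): V ← 29.13 m/s
adjust_airspeed(-9.02): V ← 29.13 -9.02 = 20.11 m/s
throttle_to(9504): rpm ← 9504
final state: V = 20.11 m/s, rpm = 9504 → n = rpm/60 = 158.400000 rev/s
J = V / (n·D) = 20.11 / (158.400000 × 3.727) = 0.034064
regime bands: climb J<0.4686 | cruise [0.4686, 0.9372) | windmill J≥0.9372
J = 0.0341 → climb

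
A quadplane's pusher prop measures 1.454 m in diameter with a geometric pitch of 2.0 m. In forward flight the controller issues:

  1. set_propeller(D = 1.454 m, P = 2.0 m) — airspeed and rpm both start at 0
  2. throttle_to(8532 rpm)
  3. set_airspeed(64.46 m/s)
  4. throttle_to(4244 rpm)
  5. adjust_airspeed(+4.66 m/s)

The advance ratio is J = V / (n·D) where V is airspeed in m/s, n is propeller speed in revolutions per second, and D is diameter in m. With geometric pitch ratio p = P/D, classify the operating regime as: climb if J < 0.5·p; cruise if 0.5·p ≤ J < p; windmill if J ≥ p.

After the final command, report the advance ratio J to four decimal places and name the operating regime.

J = 0.6721, regime = climb

set_propeller: D = 1.454 m, P = 2.0 m (p = P/D = 1.375516); state ← (V=0, rpm=0)
throttle_to(8532): rpm ← 8532
set_airspeed(64.46): V ← 64.46 m/s
throttle_to(4244): rpm ← 4244
adjust_airspeed(+4.66): V ← 64.46 +4.66 = 69.12 m/s
final state: V = 69.12 m/s, rpm = 4244 → n = rpm/60 = 70.733333 rev/s
J = V / (n·D) = 69.12 / (70.733333 × 1.454) = 0.672071
regime bands: climb J<0.6878 | cruise [0.6878, 1.3755) | windmill J≥1.3755
J = 0.6721 → climb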